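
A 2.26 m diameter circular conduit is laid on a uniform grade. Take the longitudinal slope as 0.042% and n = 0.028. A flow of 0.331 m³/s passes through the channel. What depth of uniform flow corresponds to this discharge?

y_n = 0.621 m

Manning's equation rearranged: A R^(2/3) = nQ / (1·√S) = 0.028 × 0.331 / (√0.00042) = 0.4522.
At y = 0.682 m: A R^(2/3) = 0.543 — high.
At y = 0.541 m: A R^(2/3) = 0.3445 — low.
At y = 0.621 m: A R^(2/3) = 0.4525 — close enough.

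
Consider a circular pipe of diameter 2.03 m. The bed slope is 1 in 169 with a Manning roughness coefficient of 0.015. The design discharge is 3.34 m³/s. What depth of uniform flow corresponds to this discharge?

y_n = 0.784 m

Manning's equation rearranged: A R^(2/3) = nQ / (1·√S) = 0.015 × 3.34 / (√0.005917) = 0.6513.
Try y = 0.592 m: A R^(2/3) = 0.3817 — too small.
Try y = 0.98 m: A R^(2/3) = 0.9696 — too large.
Try y = 0.784 m: A R^(2/3) = 0.6506 — matches.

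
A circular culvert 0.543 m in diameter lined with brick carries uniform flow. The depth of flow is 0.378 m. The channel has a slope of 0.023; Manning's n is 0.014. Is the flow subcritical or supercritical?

For a circular section of diameter D = 0.543 m at depth y = 0.378 m, the central angle is θ = 2 arccos(1 − 2y/D) = 3.948 rad. Then A = (D²/8)(θ − sin θ) = 0.1721 m² and P = Dθ/2 = 1.072 m.
Hydraulic radius R = A/P = 0.1721/1.072 = 0.1606 m.
V = (1/n) R^(2/3) √S = (1/0.014) × 0.1606^(2/3) × √0.023 = 3.2 m/s. Hydraulic depth D_h = A/T = 0.1721/0.4995 = 0.3446 m.
Froude number Fr = V/√(g·D_h) = 3.2/√(9.81×0.3446) = 1.74, which is greater than 1, so the flow is supercritical.

supercritical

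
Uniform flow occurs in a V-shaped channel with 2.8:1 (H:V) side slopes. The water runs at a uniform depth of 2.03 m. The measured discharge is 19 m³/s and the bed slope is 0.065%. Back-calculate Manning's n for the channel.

For a triangular section with side slope z = 2.8: A = zy² = 2.8×2.03² = 11.54 m²; P = 2y√(1+z²) = 2×2.03×2.973 = 12.07 m.
Hydraulic radius R = A/P = 11.54/12.07 = 0.9559 m.
Rearranging Manning's equation: n = (1/Q) A R^(2/3) S^(1/2) = (1/19) × 11.54 × 0.9559^(2/3) × √0.00065 = 0.015.

n = 0.015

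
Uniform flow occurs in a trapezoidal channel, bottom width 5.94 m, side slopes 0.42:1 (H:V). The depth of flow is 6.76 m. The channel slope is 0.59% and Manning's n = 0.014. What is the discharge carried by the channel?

Q = 659 m³/s

With bottom width b = 5.94 m and side slope z = 0.42: A = (b + zy)y = (5.94 + 0.42×6.76)×6.76 = 59.35 m²; P = b + 2y√(1+z²) = 5.94 + 2×6.76×1.085 = 20.6 m.
Hydraulic radius R = A/P = 59.35/20.6 = 2.88 m.
Manning's equation: Q = (1/n) A R^(2/3) S^(1/2) = (1/0.014) × 59.35 × 2.88^(2/3) × 0.0059^(1/2) = 659 m³/s.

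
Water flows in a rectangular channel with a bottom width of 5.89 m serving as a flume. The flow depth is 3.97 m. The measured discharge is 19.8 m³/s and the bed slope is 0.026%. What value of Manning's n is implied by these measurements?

n = 0.027

Flow area A = b·y = 5.89 × 3.97 = 23.38 m². Wetted perimeter P = b + 2y = 5.89 + 2×3.97 = 13.83 m.
Hydraulic radius R = A/P = 23.38/13.83 = 1.691 m.
Rearranging Manning's equation: n = (1/Q) A R^(2/3) S^(1/2) = (1/19.8) × 23.38 × 1.691^(2/3) × √0.00026 = 0.027.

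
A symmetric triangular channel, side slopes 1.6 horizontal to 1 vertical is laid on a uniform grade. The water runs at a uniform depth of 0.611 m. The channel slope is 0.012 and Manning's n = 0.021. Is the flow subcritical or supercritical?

supercritical

For a triangular section with side slope z = 1.6: A = zy² = 1.6×0.611² = 0.5973 m²; P = 2y√(1+z²) = 2×0.611×1.887 = 2.306 m.
Hydraulic radius R = A/P = 0.5973/2.306 = 0.2591 m.
V = (1/n) R^(2/3) √S = (1/0.021) × 0.2591^(2/3) × √0.012 = 2.12 m/s. Hydraulic depth D_h = A/T = 0.5973/1.955 = 0.3055 m.
Froude number Fr = V/√(g·D_h) = 2.12/√(9.81×0.3055) = 1.22, which is greater than 1, so the flow is supercritical.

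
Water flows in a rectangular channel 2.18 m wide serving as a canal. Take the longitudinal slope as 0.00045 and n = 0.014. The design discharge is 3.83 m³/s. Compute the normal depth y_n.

y_n = 1.56 m

Manning's equation rearranged: A R^(2/3) = nQ / (1·√S) = 0.014 × 3.83 / (√0.00045) = 2.528.
Trying y = 1.9 m: A R^(2/3) = 3.243 — over.
Trying y = 1.21 m: A R^(2/3) = 1.821 — short.
Trying y = 1.56 m: A R^(2/3) = 2.53 — close enough.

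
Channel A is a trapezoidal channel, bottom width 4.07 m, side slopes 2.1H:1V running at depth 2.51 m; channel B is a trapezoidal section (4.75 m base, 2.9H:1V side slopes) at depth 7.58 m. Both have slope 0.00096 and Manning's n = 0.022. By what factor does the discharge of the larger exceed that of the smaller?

16.6

Channel A: With bottom width b = 4.07 m and side slope z = 2.1: A = (b + zy)y = (4.07 + 2.1×2.51)×2.51 = 23.45 m²; P = b + 2y√(1+z²) = 4.07 + 2×2.51×2.326 = 15.75 m. Hydraulic radius R = A/P = 23.45/15.75 = 1.489 m. Q_A = (1/0.022)·23.45·1.489^(2/3)·√0.00096 = 43.06 m³/s.
Channel B: With bottom width b = 4.75 m and side slope z = 2.9: A = (b + zy)y = (4.75 + 2.9×7.58)×7.58 = 202.6 m²; P = b + 2y√(1+z²) = 4.75 + 2×7.58×3.068 = 51.25 m. Hydraulic radius R = A/P = 202.6/51.25 = 3.953 m. Q_B = (1/0.022)·202.6·3.953^(2/3)·√0.00096 = 713.5 m³/s.
The larger discharge is 713.5 m³/s and the smaller is 43.06 m³/s; the ratio is 16.6.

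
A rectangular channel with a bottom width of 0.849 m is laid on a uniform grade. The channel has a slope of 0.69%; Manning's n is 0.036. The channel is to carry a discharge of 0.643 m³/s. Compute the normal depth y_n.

y_n = 0.777 m

Manning's equation rearranged: A R^(2/3) = nQ / (1·√S) = 0.036 × 0.643 / (√0.0069) = 0.2787.
Try y = 0.635 m: A R^(2/3) = 0.2165 — low.
Try y = 0.874 m: A R^(2/3) = 0.3219 — high.
Try y = 0.777 m: A R^(2/3) = 0.2786 — close enough.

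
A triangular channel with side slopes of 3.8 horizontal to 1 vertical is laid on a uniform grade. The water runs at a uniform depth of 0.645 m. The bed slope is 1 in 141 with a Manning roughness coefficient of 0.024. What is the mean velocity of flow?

For a triangular section with side slope z = 3.8: A = zy² = 3.8×0.645² = 1.581 m²; P = 2y√(1+z²) = 2×0.645×3.929 = 5.069 m.
Hydraulic radius R = A/P = 1.581/5.069 = 0.3119 m.
From Manning's equation, V = (1/n) R^(2/3) S^(1/2) = (1/0.024) × 0.3119^(2/3) × 0.007092^(1/2) = 1.61 m/s.

V = 1.61 m/s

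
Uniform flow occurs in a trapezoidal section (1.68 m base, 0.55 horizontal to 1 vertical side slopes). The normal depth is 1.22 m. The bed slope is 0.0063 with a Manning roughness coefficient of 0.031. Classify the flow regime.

With bottom width b = 1.68 m and side slope z = 0.55: A = (b + zy)y = (1.68 + 0.55×1.22)×1.22 = 2.868 m²; P = b + 2y√(1+z²) = 1.68 + 2×1.22×1.141 = 4.465 m.
Hydraulic radius R = A/P = 2.868/4.465 = 0.6424 m.
V = (1/n) R^(2/3) √S = (1/0.031) × 0.6424^(2/3) × √0.0063 = 1.906 m/s. Hydraulic depth D_h = A/T = 2.868/3.022 = 0.9491 m.
Froude number Fr = V/√(g·D_h) = 1.906/√(9.81×0.9491) = 0.625, which is less than 1, so the flow is subcritical.

subcritical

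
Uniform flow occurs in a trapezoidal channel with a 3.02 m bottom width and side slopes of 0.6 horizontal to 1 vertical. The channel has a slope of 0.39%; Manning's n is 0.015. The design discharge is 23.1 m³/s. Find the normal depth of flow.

y_n = 1.51 m

Manning's equation rearranged: A R^(2/3) = nQ / (1·√S) = 0.015 × 23.1 / (√0.0039) = 5.548.
At y = 1.15 m: A R^(2/3) = 3.516 — too small.
At y = 1.69 m: A R^(2/3) = 6.723 — too large.
At y = 1.51 m: A R^(2/3) = 5.551 — close enough.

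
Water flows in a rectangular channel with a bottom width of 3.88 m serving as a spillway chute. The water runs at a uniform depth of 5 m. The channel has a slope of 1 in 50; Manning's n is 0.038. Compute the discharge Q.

Flow area A = b·y = 3.88 × 5 = 19.4 m². Wetted perimeter P = b + 2y = 3.88 + 2×5 = 13.88 m.
Hydraulic radius R = A/P = 19.4/13.88 = 1.398 m.
Manning's equation: Q = (1/n) A R^(2/3) S^(1/2) = (1/0.038) × 19.4 × 1.398^(2/3) × 0.02^(1/2) = 90.3 m³/s.

Q = 90.3 m³/s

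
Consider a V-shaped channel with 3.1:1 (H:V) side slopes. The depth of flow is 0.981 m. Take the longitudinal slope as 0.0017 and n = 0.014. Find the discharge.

Q = 5.29 m³/s

For a triangular section with side slope z = 3.1: A = zy² = 3.1×0.981² = 2.983 m²; P = 2y√(1+z²) = 2×0.981×3.257 = 6.391 m.
Hydraulic radius R = A/P = 2.983/6.391 = 0.4668 m.
Manning's equation: Q = (1/n) A R^(2/3) S^(1/2) = (1/0.014) × 2.983 × 0.4668^(2/3) × 0.0017^(1/2) = 5.29 m³/s.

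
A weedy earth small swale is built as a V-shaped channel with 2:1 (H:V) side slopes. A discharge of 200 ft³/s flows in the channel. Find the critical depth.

y_c = 3.62 ft

At critical depth, Q² T / (g A³) = 1, i.e. A³/T = Q²/g = 200²/32.2 = 1242.
At y = 2.72 ft: A³/T = 297.8 — too small.
At y = 3.62 ft: A³/T = 1243 — matches.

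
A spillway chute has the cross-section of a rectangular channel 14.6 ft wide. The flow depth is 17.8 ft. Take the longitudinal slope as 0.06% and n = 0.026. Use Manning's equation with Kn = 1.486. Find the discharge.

Q = 1090 ft³/s

Flow area A = b·y = 14.6 × 17.8 = 259.9 ft². Wetted perimeter P = b + 2y = 14.6 + 2×17.8 = 50.2 ft.
Hydraulic radius R = A/P = 259.9/50.2 = 5.177 ft.
Manning's equation: Q = (1.486/n) A R^(2/3) S^(1/2) = (1.486/0.026) × 259.9 × 5.177^(2/3) × 0.0006^(1/2) = 1090 ft³/s.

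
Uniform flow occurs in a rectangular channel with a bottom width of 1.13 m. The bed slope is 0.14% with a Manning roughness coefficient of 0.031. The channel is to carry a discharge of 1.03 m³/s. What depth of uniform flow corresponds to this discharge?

Manning's equation rearranged: A R^(2/3) = nQ / (1·√S) = 0.031 × 1.03 / (√0.0014) = 0.8534.
Try y = 1.73 m: A R^(2/3) = 1.107 — too large.
Try y = 1.16 m: A R^(2/3) = 0.6876 — too small.
Try y = 1.39 m: A R^(2/3) = 0.8551 — ≈ 0.8534.

y_n = 1.39 m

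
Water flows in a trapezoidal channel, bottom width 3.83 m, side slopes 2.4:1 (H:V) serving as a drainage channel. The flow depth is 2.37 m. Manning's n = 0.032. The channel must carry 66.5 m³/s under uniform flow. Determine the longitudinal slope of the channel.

With bottom width b = 3.83 m and side slope z = 2.4: A = (b + zy)y = (3.83 + 2.4×2.37)×2.37 = 22.56 m²; P = b + 2y√(1+z²) = 3.83 + 2×2.37×2.6 = 16.15 m.
Hydraulic radius R = A/P = 22.56/16.15 = 1.396 m.
From Manning's equation, S = [nQ / (1 A R^(2/3))]² = [0.032 × 66.5 / (1 × 22.56 × 1.396^(2/3))]² = 0.0057.

S = 0.0057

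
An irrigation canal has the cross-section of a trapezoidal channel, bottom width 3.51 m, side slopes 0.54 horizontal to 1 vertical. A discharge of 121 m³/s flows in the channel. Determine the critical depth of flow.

At critical depth, Q² T / (g A³) = 1, i.e. A³/T = Q²/g = 121²/9.81 = 1492.
At y = 4.97 m: A³/T = 3286 — too large.
At y = 3.1 m: A³/T = 605.2 — too small.
At y = 4 m: A³/T = 1490 — matches.

y_c = 4 m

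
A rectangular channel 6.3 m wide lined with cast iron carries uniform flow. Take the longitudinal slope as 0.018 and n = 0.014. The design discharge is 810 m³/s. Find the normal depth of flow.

Manning's equation rearranged: A R^(2/3) = nQ / (1·√S) = 0.014 × 810 / (√0.018) = 84.52.
Trying y = 6.33 m: A R^(2/3) = 65.47 — short.
Trying y = 7.82 m: A R^(2/3) = 84.48 — ≈ 84.52.

y_n = 7.82 m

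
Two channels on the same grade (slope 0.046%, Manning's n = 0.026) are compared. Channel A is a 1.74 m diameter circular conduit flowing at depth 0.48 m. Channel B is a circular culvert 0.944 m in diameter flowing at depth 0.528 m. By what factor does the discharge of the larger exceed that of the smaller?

1.41

Channel A: For a circular section of diameter D = 1.74 m at depth y = 0.48 m, the central angle is θ = 2 arccos(1 − 2y/D) = 2.212 rad. Then A = (D²/8)(θ − sin θ) = 0.5338 m² and P = Dθ/2 = 1.924 m. Hydraulic radius R = A/P = 0.5338/1.924 = 0.2774 m. Q_A = (1/0.026)·0.5338·0.2774^(2/3)·√0.00046 = 0.1873 m³/s.
Channel B: For a circular section of diameter D = 0.944 m at depth y = 0.528 m, the central angle is θ = 2 arccos(1 − 2y/D) = 3.379 rad. Then A = (D²/8)(θ − sin θ) = 0.4027 m² and P = Dθ/2 = 1.595 m. Hydraulic radius R = A/P = 0.4027/1.595 = 0.2525 m. Q_B = (1/0.026)·0.4027·0.2525^(2/3)·√0.00046 = 0.1327 m³/s.
The larger discharge is 0.1873 m³/s and the smaller is 0.1327 m³/s; the ratio is 1.41.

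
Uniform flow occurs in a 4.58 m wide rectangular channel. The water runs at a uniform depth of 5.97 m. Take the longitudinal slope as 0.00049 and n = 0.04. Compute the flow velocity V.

V = 0.774 m/s

Flow area A = b·y = 4.58 × 5.97 = 27.34 m². Wetted perimeter P = b + 2y = 4.58 + 2×5.97 = 16.52 m.
Hydraulic radius R = A/P = 27.34/16.52 = 1.655 m.
From Manning's equation, V = (1/n) R^(2/3) S^(1/2) = (1/0.04) × 1.655^(2/3) × 0.00049^(1/2) = 0.774 m/s.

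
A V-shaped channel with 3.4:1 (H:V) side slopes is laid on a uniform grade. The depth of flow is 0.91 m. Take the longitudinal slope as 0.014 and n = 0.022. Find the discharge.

For a triangular section with side slope z = 3.4: A = zy² = 3.4×0.91² = 2.816 m²; P = 2y√(1+z²) = 2×0.91×3.544 = 6.45 m.
Hydraulic radius R = A/P = 2.816/6.45 = 0.4365 m.
Manning's equation: Q = (1/n) A R^(2/3) S^(1/2) = (1/0.022) × 2.816 × 0.4365^(2/3) × 0.014^(1/2) = 8.71 m³/s.

Q = 8.71 m³/s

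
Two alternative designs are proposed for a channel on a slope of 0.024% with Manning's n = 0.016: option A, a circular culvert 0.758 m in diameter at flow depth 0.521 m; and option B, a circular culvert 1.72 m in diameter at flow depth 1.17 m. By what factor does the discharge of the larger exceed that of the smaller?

Channel A: For a circular section of diameter D = 0.758 m at depth y = 0.521 m, the central angle is θ = 2 arccos(1 − 2y/D) = 3.91 rad. Then A = (D²/8)(θ − sin θ) = 0.3307 m² and P = Dθ/2 = 1.482 m. Hydraulic radius R = A/P = 0.3307/1.482 = 0.2232 m. Q_A = (1/0.016)·0.3307·0.2232^(2/3)·√0.00024 = 0.1178 m³/s.
Channel B: For a circular section of diameter D = 1.72 m at depth y = 1.17 m, the central angle is θ = 2 arccos(1 − 2y/D) = 3.879 rad. Then A = (D²/8)(θ − sin θ) = 1.683 m² and P = Dθ/2 = 3.336 m. Hydraulic radius R = A/P = 1.683/3.336 = 0.5045 m. Q_B = (1/0.016)·1.683·0.5045^(2/3)·√0.00024 = 1.033 m³/s.
The larger discharge is 1.033 m³/s and the smaller is 0.1178 m³/s; the ratio is 8.77.

8.77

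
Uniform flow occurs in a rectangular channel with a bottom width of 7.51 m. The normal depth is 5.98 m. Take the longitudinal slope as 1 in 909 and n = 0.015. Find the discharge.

Flow area A = b·y = 7.51 × 5.98 = 44.91 m². Wetted perimeter P = b + 2y = 7.51 + 2×5.98 = 19.47 m.
Hydraulic radius R = A/P = 44.91/19.47 = 2.307 m.
Manning's equation: Q = (1/n) A R^(2/3) S^(1/2) = (1/0.015) × 44.91 × 2.307^(2/3) × 0.0011^(1/2) = 173 m³/s.

Q = 173 m³/s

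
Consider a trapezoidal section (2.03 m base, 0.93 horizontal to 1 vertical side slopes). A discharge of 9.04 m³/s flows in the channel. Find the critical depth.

y_c = 1.07 m

At critical depth, Q² T / (g A³) = 1, i.e. A³/T = Q²/g = 9.04²/9.81 = 8.33.
Trying y = 0.858 m: A³/T = 3.94 — low.
Trying y = 1.18 m: A³/T = 11.9 — high.
Trying y = 1.07 m: A³/T = 8.436 — ≈ 8.33.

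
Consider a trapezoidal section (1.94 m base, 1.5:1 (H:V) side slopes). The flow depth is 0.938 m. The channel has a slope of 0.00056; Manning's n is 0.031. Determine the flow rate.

Q = 1.69 m³/s

With bottom width b = 1.94 m and side slope z = 1.5: A = (b + zy)y = (1.94 + 1.5×0.938)×0.938 = 3.139 m²; P = b + 2y√(1+z²) = 1.94 + 2×0.938×1.803 = 5.322 m.
Hydraulic radius R = A/P = 3.139/5.322 = 0.5899 m.
Manning's equation: Q = (1/n) A R^(2/3) S^(1/2) = (1/0.031) × 3.139 × 0.5899^(2/3) × 0.00056^(1/2) = 1.69 m³/s.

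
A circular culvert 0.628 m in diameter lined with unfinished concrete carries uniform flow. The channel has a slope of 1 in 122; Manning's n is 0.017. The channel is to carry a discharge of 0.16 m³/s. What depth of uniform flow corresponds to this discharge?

Manning's equation rearranged: A R^(2/3) = nQ / (1·√S) = 0.017 × 0.16 / (√0.008197) = 0.03004.
Trying y = 0.179 m: A R^(2/3) = 0.01598 — too small.
Trying y = 0.286 m: A R^(2/3) = 0.03835 — too large.
Trying y = 0.25 m: A R^(2/3) = 0.03011 — matches.

y_n = 0.25 m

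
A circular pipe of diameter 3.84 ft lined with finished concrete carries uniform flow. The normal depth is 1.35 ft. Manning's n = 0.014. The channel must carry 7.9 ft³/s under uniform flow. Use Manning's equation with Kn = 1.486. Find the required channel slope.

S = 0.00062

For a circular section of diameter D = 3.84 ft at depth y = 1.35 ft, the central angle is θ = 2 arccos(1 − 2y/D) = 2.539 rad. Then A = (D²/8)(θ − sin θ) = 3.634 ft² and P = Dθ/2 = 4.874 ft.
Hydraulic radius R = A/P = 3.634/4.874 = 0.7456 ft.
From Manning's equation, S = [nQ / (1.486 A R^(2/3))]² = [0.014 × 7.9 / (1.486 × 3.634 × 0.7456^(2/3))]² = 0.00062.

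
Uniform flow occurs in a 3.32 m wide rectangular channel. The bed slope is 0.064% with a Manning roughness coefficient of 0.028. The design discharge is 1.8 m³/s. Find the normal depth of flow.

y_n = 0.871 m

Manning's equation rearranged: A R^(2/3) = nQ / (1·√S) = 0.028 × 1.8 / (√0.00064) = 1.992.
Trying y = 0.703 m: A R^(2/3) = 1.458 — short.
Trying y = 0.963 m: A R^(2/3) = 2.298 — over.
Trying y = 0.871 m: A R^(2/3) = 1.991 — ≈ 1.992.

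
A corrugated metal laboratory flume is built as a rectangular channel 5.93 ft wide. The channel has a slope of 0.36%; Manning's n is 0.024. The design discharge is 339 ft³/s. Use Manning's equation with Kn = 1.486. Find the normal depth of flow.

Manning's equation rearranged: A R^(2/3) = nQ / (1.486·√S) = 0.024 × 339 / (1.486 × √0.0036) = 91.25.
Trying y = 11.5 ft: A R^(2/3) = 120.8 — over.
Trying y = 6.4 ft: A R^(2/3) = 60.77 — short.
Trying y = 9.01 ft: A R^(2/3) = 91.22 — matches.

y_n = 9.01 ft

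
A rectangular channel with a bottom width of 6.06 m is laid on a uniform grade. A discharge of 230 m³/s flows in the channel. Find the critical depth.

For a rectangular channel, critical depth y_c = (q²/g)^(1/3) where q = Q/b = 230/6.06 = 37.95 m²/s.
So y_c = (37.95²/9.81)^(1/3) = 5.28 m.

y_c = 5.28 m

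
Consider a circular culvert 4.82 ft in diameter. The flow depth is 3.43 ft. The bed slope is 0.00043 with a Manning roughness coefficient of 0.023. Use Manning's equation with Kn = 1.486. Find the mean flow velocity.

For a circular section of diameter D = 4.82 ft at depth y = 3.43 ft, the central angle is θ = 2 arccos(1 − 2y/D) = 4.016 rad. Then A = (D²/8)(θ − sin θ) = 13.89 ft² and P = Dθ/2 = 9.678 ft.
Hydraulic radius R = A/P = 13.89/9.678 = 1.435 ft.
From Manning's equation, V = (1.486/n) R^(2/3) S^(1/2) = (1.486/0.023) × 1.435^(2/3) × 0.00043^(1/2) = 1.7 ft/s.

V = 1.7 ft/s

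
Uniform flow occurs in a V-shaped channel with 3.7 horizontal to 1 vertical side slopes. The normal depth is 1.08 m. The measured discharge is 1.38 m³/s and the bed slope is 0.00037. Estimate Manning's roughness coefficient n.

For a triangular section with side slope z = 3.7: A = zy² = 3.7×1.08² = 4.316 m²; P = 2y√(1+z²) = 2×1.08×3.833 = 8.279 m.
Hydraulic radius R = A/P = 4.316/8.279 = 0.5213 m.
Rearranging Manning's equation: n = (1/Q) A R^(2/3) S^(1/2) = (1/1.38) × 4.316 × 0.5213^(2/3) × √0.00037 = 0.039.

n = 0.039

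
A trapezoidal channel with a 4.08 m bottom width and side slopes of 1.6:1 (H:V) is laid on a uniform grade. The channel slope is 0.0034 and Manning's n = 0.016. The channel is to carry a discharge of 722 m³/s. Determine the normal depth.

y_n = 6.36 m

Manning's equation rearranged: A R^(2/3) = nQ / (1·√S) = 0.016 × 722 / (√0.0034) = 198.1.
Try y = 7.14 m: A R^(2/3) = 258.5 — high.
Try y = 5.7 m: A R^(2/3) = 154.4 — low.
Try y = 6.36 m: A R^(2/3) = 198.1 — ≈ 198.1.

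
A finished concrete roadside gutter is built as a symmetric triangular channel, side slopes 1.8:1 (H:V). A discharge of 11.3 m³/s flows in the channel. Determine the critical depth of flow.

y_c = 1.52 m

At critical depth, Q² T / (g A³) = 1, i.e. A³/T = Q²/g = 11.3²/9.81 = 13.02.
At y = 1.92 m: A³/T = 42.27 — high.
At y = 1.52 m: A³/T = 13.14 — ≈ 13.02.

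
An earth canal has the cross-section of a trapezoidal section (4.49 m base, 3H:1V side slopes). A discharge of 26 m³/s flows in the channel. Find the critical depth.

y_c = 1.16 m

At critical depth, Q² T / (g A³) = 1, i.e. A³/T = Q²/g = 26²/9.81 = 68.91.
Trying y = 1.35 m: A³/T = 121.7 — high.
Trying y = 0.873 m: A³/T = 24.57 — low.
Trying y = 1.16 m: A³/T = 69.01 — close enough.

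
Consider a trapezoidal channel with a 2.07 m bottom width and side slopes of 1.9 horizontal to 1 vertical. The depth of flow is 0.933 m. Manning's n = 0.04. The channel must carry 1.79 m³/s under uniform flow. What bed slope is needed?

With bottom width b = 2.07 m and side slope z = 1.9: A = (b + zy)y = (2.07 + 1.9×0.933)×0.933 = 3.585 m²; P = b + 2y√(1+z²) = 2.07 + 2×0.933×2.147 = 6.076 m.
Hydraulic radius R = A/P = 3.585/6.076 = 0.59 m.
From Manning's equation, S = [nQ / (1 A R^(2/3))]² = [0.04 × 1.79 / (1 × 3.585 × 0.59^(2/3))]² = 0.000806.

S = 0.000806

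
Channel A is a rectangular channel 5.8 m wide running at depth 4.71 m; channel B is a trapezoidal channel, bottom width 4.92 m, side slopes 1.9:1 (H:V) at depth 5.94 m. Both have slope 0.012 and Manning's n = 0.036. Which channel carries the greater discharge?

Channel A: Flow area A = b·y = 5.8 × 4.71 = 27.32 m². Wetted perimeter P = b + 2y = 5.8 + 2×4.71 = 15.22 m. Hydraulic radius R = A/P = 27.32/15.22 = 1.795 m. Q_A = (1/0.036)·27.32·1.795^(2/3)·√0.012 = 122.8 m³/s.
Channel B: With bottom width b = 4.92 m and side slope z = 1.9: A = (b + zy)y = (4.92 + 1.9×5.94)×5.94 = 96.26 m²; P = b + 2y√(1+z²) = 4.92 + 2×5.94×2.147 = 30.43 m. Hydraulic radius R = A/P = 96.26/30.43 = 3.164 m. Q_B = (1/0.036)·96.26·3.164^(2/3)·√0.012 = 631.3 m³/s.
Q_A = 122.8 m³/s vs Q_B = 631.3 m³/s, so channel B carries more.

channel B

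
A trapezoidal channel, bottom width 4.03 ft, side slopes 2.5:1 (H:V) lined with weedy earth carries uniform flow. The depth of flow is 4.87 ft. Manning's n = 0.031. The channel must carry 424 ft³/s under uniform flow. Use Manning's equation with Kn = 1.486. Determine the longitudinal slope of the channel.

S = 0.0035

With bottom width b = 4.03 ft and side slope z = 2.5: A = (b + zy)y = (4.03 + 2.5×4.87)×4.87 = 78.92 ft²; P = b + 2y√(1+z²) = 4.03 + 2×4.87×2.693 = 30.26 ft.
Hydraulic radius R = A/P = 78.92/30.26 = 2.608 ft.
From Manning's equation, S = [nQ / (1.486 A R^(2/3))]² = [0.031 × 424 / (1.486 × 78.92 × 2.608^(2/3))]² = 0.0035.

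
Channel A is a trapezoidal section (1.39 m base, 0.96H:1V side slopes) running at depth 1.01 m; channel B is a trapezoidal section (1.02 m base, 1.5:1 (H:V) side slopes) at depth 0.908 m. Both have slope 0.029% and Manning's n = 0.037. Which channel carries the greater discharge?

Channel A: With bottom width b = 1.39 m and side slope z = 0.96: A = (b + zy)y = (1.39 + 0.96×1.01)×1.01 = 2.383 m²; P = b + 2y√(1+z²) = 1.39 + 2×1.01×1.386 = 4.19 m. Hydraulic radius R = A/P = 2.383/4.19 = 0.5688 m. Q_A = (1/0.037)·2.383·0.5688^(2/3)·√0.00029 = 0.753 m³/s.
Channel B: With bottom width b = 1.02 m and side slope z = 1.5: A = (b + zy)y = (1.02 + 1.5×0.908)×0.908 = 2.163 m²; P = b + 2y√(1+z²) = 1.02 + 2×0.908×1.803 = 4.294 m. Hydraulic radius R = A/P = 2.163/4.294 = 0.5037 m. Q_B = (1/0.037)·2.163·0.5037^(2/3)·√0.00029 = 0.6302 m³/s.
Q_A = 0.753 m³/s vs Q_B = 0.6302 m³/s, so channel A carries more.

channel A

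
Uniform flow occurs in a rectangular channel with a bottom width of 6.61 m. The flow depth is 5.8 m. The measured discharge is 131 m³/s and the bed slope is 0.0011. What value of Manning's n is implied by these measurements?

n = 0.0159

Flow area A = b·y = 6.61 × 5.8 = 38.34 m². Wetted perimeter P = b + 2y = 6.61 + 2×5.8 = 18.21 m.
Hydraulic radius R = A/P = 38.34/18.21 = 2.105 m.
Rearranging Manning's equation: n = (1/Q) A R^(2/3) S^(1/2) = (1/131) × 38.34 × 2.105^(2/3) × √0.0011 = 0.0159.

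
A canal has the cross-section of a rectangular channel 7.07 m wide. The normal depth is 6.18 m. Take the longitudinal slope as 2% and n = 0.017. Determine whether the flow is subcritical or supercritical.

supercritical

Flow area A = b·y = 7.07 × 6.18 = 43.69 m². Wetted perimeter P = b + 2y = 7.07 + 2×6.18 = 19.43 m.
Hydraulic radius R = A/P = 43.69/19.43 = 2.249 m.
V = (1/n) R^(2/3) √S = (1/0.017) × 2.249^(2/3) × √0.02 = 14.28 m/s. Hydraulic depth D_h = A/T = 43.69/7.07 = 6.18 m.
Froude number Fr = V/√(g·D_h) = 14.28/√(9.81×6.18) = 1.83, which is greater than 1, so the flow is supercritical.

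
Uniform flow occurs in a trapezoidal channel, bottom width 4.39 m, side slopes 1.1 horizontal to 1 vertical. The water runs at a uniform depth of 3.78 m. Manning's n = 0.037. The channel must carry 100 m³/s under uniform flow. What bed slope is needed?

With bottom width b = 4.39 m and side slope z = 1.1: A = (b + zy)y = (4.39 + 1.1×3.78)×3.78 = 32.31 m²; P = b + 2y√(1+z²) = 4.39 + 2×3.78×1.487 = 15.63 m.
Hydraulic radius R = A/P = 32.31/15.63 = 2.067 m.
From Manning's equation, S = [nQ / (1 A R^(2/3))]² = [0.037 × 100 / (1 × 32.31 × 2.067^(2/3))]² = 0.00498.

S = 0.00498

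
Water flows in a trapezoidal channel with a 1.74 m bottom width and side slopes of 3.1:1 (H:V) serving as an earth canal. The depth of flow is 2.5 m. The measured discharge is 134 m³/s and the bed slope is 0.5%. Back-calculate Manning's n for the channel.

With bottom width b = 1.74 m and side slope z = 3.1: A = (b + zy)y = (1.74 + 3.1×2.5)×2.5 = 23.73 m²; P = b + 2y√(1+z²) = 1.74 + 2×2.5×3.257 = 18.03 m.
Hydraulic radius R = A/P = 23.73/18.03 = 1.316 m.
Rearranging Manning's equation: n = (1/Q) A R^(2/3) S^(1/2) = (1/134) × 23.73 × 1.316^(2/3) × √0.005 = 0.015.

n = 0.015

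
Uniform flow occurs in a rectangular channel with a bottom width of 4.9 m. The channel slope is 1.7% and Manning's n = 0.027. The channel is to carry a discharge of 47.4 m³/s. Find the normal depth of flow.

Manning's equation rearranged: A R^(2/3) = nQ / (1·√S) = 0.027 × 47.4 / (√0.017) = 9.816.
At y = 2.35 m: A R^(2/3) = 13 — high.
At y = 1.91 m: A R^(2/3) = 9.811 — close enough.

y_n = 1.91 m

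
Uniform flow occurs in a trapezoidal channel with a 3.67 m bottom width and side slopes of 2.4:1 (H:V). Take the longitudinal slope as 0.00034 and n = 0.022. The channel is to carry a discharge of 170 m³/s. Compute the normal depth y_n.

y_n = 5.68 m

Manning's equation rearranged: A R^(2/3) = nQ / (1·√S) = 0.022 × 170 / (√0.00034) = 202.8.
At y = 6.36 m: A R^(2/3) = 265.7 — high.
At y = 4.32 m: A R^(2/3) = 106.3 — low.
At y = 5.68 m: A R^(2/3) = 202.6 — ≈ 202.8.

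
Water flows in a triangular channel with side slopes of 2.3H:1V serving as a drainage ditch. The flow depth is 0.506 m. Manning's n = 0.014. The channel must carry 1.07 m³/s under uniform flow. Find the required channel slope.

For a triangular section with side slope z = 2.3: A = zy² = 2.3×0.506² = 0.5889 m²; P = 2y√(1+z²) = 2×0.506×2.508 = 2.538 m.
Hydraulic radius R = A/P = 0.5889/2.538 = 0.232 m.
From Manning's equation, S = [nQ / (1 A R^(2/3))]² = [0.014 × 1.07 / (1 × 0.5889 × 0.232^(2/3))]² = 0.00454.

S = 0.00454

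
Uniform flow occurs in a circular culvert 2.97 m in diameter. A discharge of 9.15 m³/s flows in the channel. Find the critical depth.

y_c = 1.3 m

At critical depth, Q² T / (g A³) = 1, i.e. A³/T = Q²/g = 9.15²/9.81 = 8.534.
At y = 1.13 m: A³/T = 4.913 — too small.
At y = 1.41 m: A³/T = 11.48 — too large.
At y = 1.3 m: A³/T = 8.413 — matches.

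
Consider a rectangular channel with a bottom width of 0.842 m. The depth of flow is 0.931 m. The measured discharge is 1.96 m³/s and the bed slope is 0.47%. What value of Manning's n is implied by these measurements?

Flow area A = b·y = 0.842 × 0.931 = 0.7839 m². Wetted perimeter P = b + 2y = 0.842 + 2×0.931 = 2.704 m.
Hydraulic radius R = A/P = 0.7839/2.704 = 0.2899 m.
Rearranging Manning's equation: n = (1/Q) A R^(2/3) S^(1/2) = (1/1.96) × 0.7839 × 0.2899^(2/3) × √0.0047 = 0.012.

n = 0.012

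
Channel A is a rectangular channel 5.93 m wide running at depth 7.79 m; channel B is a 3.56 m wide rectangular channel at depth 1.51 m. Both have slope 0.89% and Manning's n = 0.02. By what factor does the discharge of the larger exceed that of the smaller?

16.4

Channel A: Flow area A = b·y = 5.93 × 7.79 = 46.19 m². Wetted perimeter P = b + 2y = 5.93 + 2×7.79 = 21.51 m. Hydraulic radius R = A/P = 46.19/21.51 = 2.148 m. Q_A = (1/0.02)·46.19·2.148^(2/3)·√0.0089 = 362.7 m³/s.
Channel B: Flow area A = b·y = 3.56 × 1.51 = 5.376 m². Wetted perimeter P = b + 2y = 3.56 + 2×1.51 = 6.58 m. Hydraulic radius R = A/P = 5.376/6.58 = 0.817 m. Q_B = (1/0.02)·5.376·0.817^(2/3)·√0.0089 = 22.16 m³/s.
The larger discharge is 362.7 m³/s and the smaller is 22.16 m³/s; the ratio is 16.4.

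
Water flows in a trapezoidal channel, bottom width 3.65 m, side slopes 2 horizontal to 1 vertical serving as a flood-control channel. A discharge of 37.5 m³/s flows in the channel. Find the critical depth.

At critical depth, Q² T / (g A³) = 1, i.e. A³/T = Q²/g = 37.5²/9.81 = 143.3.
At y = 2.04 m: A³/T = 332 — too large.
At y = 1.36 m: A³/T = 71.53 — too small.
At y = 1.64 m: A³/T = 143.8 — matches.

y_c = 1.64 m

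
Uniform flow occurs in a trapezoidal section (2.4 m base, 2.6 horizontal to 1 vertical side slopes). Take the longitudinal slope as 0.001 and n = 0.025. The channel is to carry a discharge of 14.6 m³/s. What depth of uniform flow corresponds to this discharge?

Manning's equation rearranged: A R^(2/3) = nQ / (1·√S) = 0.025 × 14.6 / (√0.001) = 11.54.
At y = 1.98 m: A R^(2/3) = 16.05 — high.
At y = 1.34 m: A R^(2/3) = 6.79 — low.
At y = 1.71 m: A R^(2/3) = 11.56 — matches.

y_n = 1.71 m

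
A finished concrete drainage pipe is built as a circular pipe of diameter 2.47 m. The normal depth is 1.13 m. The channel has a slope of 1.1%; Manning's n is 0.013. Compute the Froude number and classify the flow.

supercritical

For a circular section of diameter D = 2.47 m at depth y = 1.13 m, the central angle is θ = 2 arccos(1 − 2y/D) = 2.971 rad. Then A = (D²/8)(θ − sin θ) = 2.137 m² and P = Dθ/2 = 3.67 m.
Hydraulic radius R = A/P = 2.137/3.67 = 0.5823 m.
V = (1/n) R^(2/3) √S = (1/0.013) × 0.5823^(2/3) × √0.011 = 5.626 m/s. Hydraulic depth D_h = A/T = 2.137/2.461 = 0.8682 m.
Froude number Fr = V/√(g·D_h) = 5.626/√(9.81×0.8682) = 1.93, which is greater than 1, so the flow is supercritical.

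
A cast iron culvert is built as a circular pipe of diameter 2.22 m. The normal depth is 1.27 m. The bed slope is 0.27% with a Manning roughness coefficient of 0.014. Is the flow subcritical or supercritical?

For a circular section of diameter D = 2.22 m at depth y = 1.27 m, the central angle is θ = 2 arccos(1 − 2y/D) = 3.431 rad. Then A = (D²/8)(θ − sin θ) = 2.289 m² and P = Dθ/2 = 3.808 m.
Hydraulic radius R = A/P = 2.289/3.808 = 0.6011 m.
V = (1/n) R^(2/3) √S = (1/0.014) × 0.6011^(2/3) × √0.0027 = 2.644 m/s. Hydraulic depth D_h = A/T = 2.289/2.197 = 1.042 m.
Froude number Fr = V/√(g·D_h) = 2.644/√(9.81×1.042) = 0.827, which is less than 1, so the flow is subcritical.

subcritical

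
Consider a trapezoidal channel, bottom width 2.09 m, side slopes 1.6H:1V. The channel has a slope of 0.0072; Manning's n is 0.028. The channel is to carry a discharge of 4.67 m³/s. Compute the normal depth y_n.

Manning's equation rearranged: A R^(2/3) = nQ / (1·√S) = 0.028 × 4.67 / (√0.0072) = 1.541.
At y = 0.932 m: A R^(2/3) = 2.362 — high.
At y = 0.746 m: A R^(2/3) = 1.542 — ≈ 1.541.

y_n = 0.746 m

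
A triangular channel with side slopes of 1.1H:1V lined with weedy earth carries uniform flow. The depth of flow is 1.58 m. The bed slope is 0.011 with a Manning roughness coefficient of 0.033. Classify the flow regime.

subcritical

For a triangular section with side slope z = 1.1: A = zy² = 1.1×1.58² = 2.746 m²; P = 2y√(1+z²) = 2×1.58×1.487 = 4.698 m.
Hydraulic radius R = A/P = 2.746/4.698 = 0.5846 m.
V = (1/n) R^(2/3) √S = (1/0.033) × 0.5846^(2/3) × √0.011 = 2.222 m/s. Hydraulic depth D_h = A/T = 2.746/3.476 = 0.79 m.
Froude number Fr = V/√(g·D_h) = 2.222/√(9.81×0.79) = 0.798, which is less than 1, so the flow is subcritical.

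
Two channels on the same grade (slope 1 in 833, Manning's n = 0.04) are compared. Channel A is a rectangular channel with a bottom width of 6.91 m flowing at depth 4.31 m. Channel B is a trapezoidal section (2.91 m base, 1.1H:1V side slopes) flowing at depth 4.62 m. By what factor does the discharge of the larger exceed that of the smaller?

Channel A: Flow area A = b·y = 6.91 × 4.31 = 29.78 m². Wetted perimeter P = b + 2y = 6.91 + 2×4.31 = 15.53 m. Hydraulic radius R = A/P = 29.78/15.53 = 1.918 m. Q_A = (1/0.04)·29.78·1.918^(2/3)·√0.0012 = 39.82 m³/s.
Channel B: With bottom width b = 2.91 m and side slope z = 1.1: A = (b + zy)y = (2.91 + 1.1×4.62)×4.62 = 36.92 m²; P = b + 2y√(1+z²) = 2.91 + 2×4.62×1.487 = 16.65 m. Hydraulic radius R = A/P = 36.92/16.65 = 2.218 m. Q_B = (1/0.04)·36.92·2.218^(2/3)·√0.0012 = 54.4 m³/s.
The larger discharge is 54.4 m³/s and the smaller is 39.82 m³/s; the ratio is 1.37.

1.37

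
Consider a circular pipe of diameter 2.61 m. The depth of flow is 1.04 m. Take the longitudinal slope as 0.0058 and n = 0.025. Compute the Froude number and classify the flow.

For a circular section of diameter D = 2.61 m at depth y = 1.04 m, the central angle is θ = 2 arccos(1 − 2y/D) = 2.733 rad. Then A = (D²/8)(θ − sin θ) = 1.988 m² and P = Dθ/2 = 3.566 m.
Hydraulic radius R = A/P = 1.988/3.566 = 0.5575 m.
V = (1/n) R^(2/3) √S = (1/0.025) × 0.5575^(2/3) × √0.0058 = 2.064 m/s. Hydraulic depth D_h = A/T = 1.988/2.556 = 0.778 m.
Froude number Fr = V/√(g·D_h) = 2.064/√(9.81×0.778) = 0.747, which is less than 1, so the flow is subcritical.

subcritical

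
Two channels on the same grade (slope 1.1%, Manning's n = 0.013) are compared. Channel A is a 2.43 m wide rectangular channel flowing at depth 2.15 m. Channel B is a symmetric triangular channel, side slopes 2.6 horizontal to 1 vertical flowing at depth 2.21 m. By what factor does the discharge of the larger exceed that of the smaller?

2.94

Channel A: Flow area A = b·y = 2.43 × 2.15 = 5.224 m². Wetted perimeter P = b + 2y = 2.43 + 2×2.15 = 6.73 m. Hydraulic radius R = A/P = 5.224/6.73 = 0.7763 m. Q_A = (1/0.013)·5.224·0.7763^(2/3)·√0.011 = 35.6 m³/s.
Channel B: For a triangular section with side slope z = 2.6: A = zy² = 2.6×2.21² = 12.7 m²; P = 2y√(1+z²) = 2×2.21×2.786 = 12.31 m. Hydraulic radius R = A/P = 12.7/12.31 = 1.031 m. Q_B = (1/0.013)·12.7·1.031^(2/3)·√0.011 = 104.6 m³/s.
The larger discharge is 104.6 m³/s and the smaller is 35.6 m³/s; the ratio is 2.94.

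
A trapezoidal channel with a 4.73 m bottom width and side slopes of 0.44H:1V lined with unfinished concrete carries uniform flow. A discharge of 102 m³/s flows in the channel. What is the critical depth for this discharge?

At critical depth, Q² T / (g A³) = 1, i.e. A³/T = Q²/g = 102²/9.81 = 1061.
At y = 2.53 m: A³/T = 464.4 — short.
At y = 3.83 m: A³/T = 1831 — over.
At y = 3.25 m: A³/T = 1057 — ≈ 1061.

y_c = 3.25 m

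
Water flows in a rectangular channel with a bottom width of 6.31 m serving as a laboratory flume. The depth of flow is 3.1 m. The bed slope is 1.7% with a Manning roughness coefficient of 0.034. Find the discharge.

Q = 101 m³/s

Flow area A = b·y = 6.31 × 3.1 = 19.56 m². Wetted perimeter P = b + 2y = 6.31 + 2×3.1 = 12.51 m.
Hydraulic radius R = A/P = 19.56/12.51 = 1.564 m.
Manning's equation: Q = (1/n) A R^(2/3) S^(1/2) = (1/0.034) × 19.56 × 1.564^(2/3) × 0.017^(1/2) = 101 m³/s.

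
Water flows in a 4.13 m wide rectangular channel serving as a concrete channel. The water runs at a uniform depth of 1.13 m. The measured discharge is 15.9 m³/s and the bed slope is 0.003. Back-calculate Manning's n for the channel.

n = 0.013

Flow area A = b·y = 4.13 × 1.13 = 4.667 m². Wetted perimeter P = b + 2y = 4.13 + 2×1.13 = 6.39 m.
Hydraulic radius R = A/P = 4.667/6.39 = 0.7303 m.
Rearranging Manning's equation: n = (1/Q) A R^(2/3) S^(1/2) = (1/15.9) × 4.667 × 0.7303^(2/3) × √0.003 = 0.013.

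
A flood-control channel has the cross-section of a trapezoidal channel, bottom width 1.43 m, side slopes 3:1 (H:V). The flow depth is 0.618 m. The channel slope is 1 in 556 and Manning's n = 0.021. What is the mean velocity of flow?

V = 1.06 m/s

With bottom width b = 1.43 m and side slope z = 3: A = (b + zy)y = (1.43 + 3×0.618)×0.618 = 2.03 m²; P = b + 2y√(1+z²) = 1.43 + 2×0.618×3.162 = 5.339 m.
Hydraulic radius R = A/P = 2.03/5.339 = 0.3802 m.
From Manning's equation, V = (1/n) R^(2/3) S^(1/2) = (1/0.021) × 0.3802^(2/3) × 0.001799^(1/2) = 1.06 m/s.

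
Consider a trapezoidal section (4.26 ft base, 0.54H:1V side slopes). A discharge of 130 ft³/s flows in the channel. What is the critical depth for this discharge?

y_c = 2.72 ft

At critical depth, Q² T / (g A³) = 1, i.e. A³/T = Q²/g = 130²/32.2 = 524.8.
Try y = 2.41 ft: A³/T = 350.8 — low.
Try y = 3.44 ft: A³/T = 1169 — high.
Try y = 2.72 ft: A³/T = 525.7 — close enough.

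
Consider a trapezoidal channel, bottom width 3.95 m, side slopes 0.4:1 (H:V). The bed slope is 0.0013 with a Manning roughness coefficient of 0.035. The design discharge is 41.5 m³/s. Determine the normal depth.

y_n = 4.54 m

Manning's equation rearranged: A R^(2/3) = nQ / (1·√S) = 0.035 × 41.5 / (√0.0013) = 40.29.
Try y = 5.54 m: A R^(2/3) = 56.91 — too large.
Try y = 3.81 m: A R^(2/3) = 29.89 — too small.
Try y = 4.54 m: A R^(2/3) = 40.25 — matches.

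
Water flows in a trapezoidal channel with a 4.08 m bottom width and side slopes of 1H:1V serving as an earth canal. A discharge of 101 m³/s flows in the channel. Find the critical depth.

At critical depth, Q² T / (g A³) = 1, i.e. A³/T = Q²/g = 101²/9.81 = 1040.
Try y = 2.49 m: A³/T = 483.2 — too small.
Try y = 3.89 m: A³/T = 2513 — too large.
Try y = 3.07 m: A³/T = 1035 — close enough.

y_c = 3.07 m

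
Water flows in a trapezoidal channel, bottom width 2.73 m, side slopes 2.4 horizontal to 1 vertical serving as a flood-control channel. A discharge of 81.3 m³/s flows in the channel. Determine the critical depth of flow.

y_c = 2.47 m

At critical depth, Q² T / (g A³) = 1, i.e. A³/T = Q²/g = 81.3²/9.81 = 673.8.
Trying y = 2.94 m: A³/T = 1414 — high.
Trying y = 1.95 m: A³/T = 249.5 — low.
Trying y = 2.47 m: A³/T = 670.5 — close enough.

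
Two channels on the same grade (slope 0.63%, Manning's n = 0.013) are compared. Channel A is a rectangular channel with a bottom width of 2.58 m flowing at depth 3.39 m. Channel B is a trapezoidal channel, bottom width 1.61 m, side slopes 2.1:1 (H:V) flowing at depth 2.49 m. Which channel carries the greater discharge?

Channel A: Flow area A = b·y = 2.58 × 3.39 = 8.746 m². Wetted perimeter P = b + 2y = 2.58 + 2×3.39 = 9.36 m. Hydraulic radius R = A/P = 8.746/9.36 = 0.9344 m. Q_A = (1/0.013)·8.746·0.9344^(2/3)·√0.0063 = 51.04 m³/s.
Channel B: With bottom width b = 1.61 m and side slope z = 2.1: A = (b + zy)y = (1.61 + 2.1×2.49)×2.49 = 17.03 m²; P = b + 2y√(1+z²) = 1.61 + 2×2.49×2.326 = 13.19 m. Hydraulic radius R = A/P = 17.03/13.19 = 1.291 m. Q_B = (1/0.013)·17.03·1.291^(2/3)·√0.0063 = 123.3 m³/s.
Q_A = 51.04 m³/s vs Q_B = 123.3 m³/s, so channel B carries more.

channel B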